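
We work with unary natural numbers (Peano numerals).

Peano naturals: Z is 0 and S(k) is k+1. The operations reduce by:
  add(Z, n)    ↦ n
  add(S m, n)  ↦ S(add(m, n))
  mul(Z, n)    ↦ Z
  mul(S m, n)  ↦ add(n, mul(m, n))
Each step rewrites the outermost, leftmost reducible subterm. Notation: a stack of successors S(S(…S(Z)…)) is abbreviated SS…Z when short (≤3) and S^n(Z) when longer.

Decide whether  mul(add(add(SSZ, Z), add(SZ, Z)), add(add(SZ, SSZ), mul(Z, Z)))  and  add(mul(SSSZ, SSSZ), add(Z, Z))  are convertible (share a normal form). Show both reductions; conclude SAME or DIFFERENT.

Term A:
  start: mul(add(add(SSZ, Z), add(SZ, Z)), add(add(SZ, SSZ), mul(Z, Z)))
  →1  mul(add(S(add(SZ, Z)), add(SZ, Z)), add(add(SZ, SSZ), mul(Z, Z)))
  →2  mul(S(add(add(SZ, Z), add(SZ, Z))), add(add(SZ, SSZ), mul(Z, Z)))
  →3  add(add(add(SZ, SSZ), mul(Z, Z)), mul(add(add(SZ, Z), add(SZ, Z)), add(add(SZ, SSZ), mul(Z, Z))))
  →4  add(add(S(add(Z, SSZ)), mul(Z, Z)), mul(add(add(SZ, Z), add(SZ, Z)), add(add(SZ, SSZ), mul(Z, Z))))
  →5  add(S(add(add(Z, SSZ), mul(Z, Z))), mul(add(add(SZ, Z), add(SZ, Z)), add(add(SZ, SSZ), mul(Z, Z))))
  →6  S(add(add(add(Z, SSZ), mul(Z, Z)), mul(add(add(SZ, Z), add(SZ, Z)), add(add(SZ, SSZ), mul(Z, Z)))))
  →7  S(add(add(SSZ, mul(Z, Z)), mul(add(add(SZ, Z), add(SZ, Z)), add(add(SZ, SSZ), mul(Z, Z)))))
  →8  S(add(S(add(SZ, mul(Z, Z))), mul(add(add(SZ, Z), add(SZ, Z)), add(add(SZ, SSZ), mul(Z, Z)))))
  →9  S(S(add(add(SZ, mul(Z, Z)), mul(add(add(SZ, Z), add(SZ, Z)), add(add(SZ, SSZ), mul(Z, Z))))))
  →10  S(S(add(S(add(Z, mul(Z, Z))), mul(add(add(SZ, Z), add(SZ, Z)), add(add(SZ, SSZ), mul(Z, Z))))))
  →11  S(S(S(add(add(Z, mul(Z, Z)), mul(add(add(SZ, Z), add(SZ, Z)), add(add(SZ, SSZ), mul(Z, Z)))))))
  →12  S(S(S(add(mul(Z, Z), mul(add(add(SZ, Z), add(SZ, Z)), add(add(SZ, SSZ), mul(Z, Z)))))))
  →13  S(S(S(add(Z, mul(add(add(SZ, Z), add(SZ, Z)), add(add(SZ, SSZ), mul(Z, Z)))))))
  →14  S(S(S(mul(add(add(SZ, Z), add(SZ, Z)), add(add(SZ, SSZ), mul(Z, Z))))))
  →15  S(S(S(mul(add(S(add(Z, Z)), add(SZ, Z)), add(add(SZ, SSZ), mul(Z, Z))))))
  →16  S(S(S(mul(S(add(add(Z, Z), add(SZ, Z))), add(add(SZ, SSZ), mul(Z, Z))))))
  →17  S(S(S(add(add(add(SZ, SSZ), mul(Z, Z)), mul(add(add(Z, Z), add(SZ, Z)), add(add(SZ, SSZ), mul(Z, Z)))))))
  →18  S(S(S(add(add(S(add(Z, SSZ)), mul(Z, Z)), mul(add(add(Z, Z), add(SZ, Z)), add(add(SZ, SSZ), mul(Z, Z)))))))
  →19  S(S(S(add(S(add(add(Z, SSZ), mul(Z, Z))), mul(add(add(Z, Z), add(SZ, Z)), add(add(SZ, SSZ), mul(Z, Z)))))))
  →20  S(S(S(S(add(add(add(Z, SSZ), mul(Z, Z)), mul(add(add(Z, Z), add(SZ, Z)), add(add(SZ, SSZ), mul(Z, Z))))))))
  →21  S(S(S(S(add(add(SSZ, mul(Z, Z)), mul(add(add(Z, Z), add(SZ, Z)), add(add(SZ, SSZ), mul(Z, Z))))))))
  →22  S(S(S(S(add(S(add(SZ, mul(Z, Z))), mul(add(add(Z, Z), add(SZ, Z)), add(add(SZ, SSZ), mul(Z, Z))))))))
  →23  S(S(S(S(S(add(add(SZ, mul(Z, Z)), mul(add(add(Z, Z), add(SZ, Z)), add(add(SZ, SSZ), mul(Z, Z)))))))))
  →24  S(S(S(S(S(add(S(add(Z, mul(Z, Z))), mul(add(add(Z, Z), add(SZ, Z)), add(add(SZ, SSZ), mul(Z, Z)))))))))
  →25  S(S(S(S(S(S(add(add(Z, mul(Z, Z)), mul(add(add(Z, Z), add(SZ, Z)), add(add(SZ, SSZ), mul(Z, Z))))))))))
  →26  S(S(S(S(S(S(add(mul(Z, Z), mul(add(add(Z, Z), add(SZ, Z)), add(add(SZ, SSZ), mul(Z, Z))))))))))
  →27  S(S(S(S(S(S(add(Z, mul(add(add(Z, Z), add(SZ, Z)), add(add(SZ, SSZ), mul(Z, Z))))))))))
  →28  S(S(S(S(S(S(mul(add(add(Z, Z), add(SZ, Z)), add(add(SZ, SSZ), mul(Z, Z)))))))))
  →29  S(S(S(S(S(S(mul(add(Z, add(SZ, Z)), add(add(SZ, SSZ), mul(Z, Z)))))))))
  →30  S(S(S(S(S(S(mul(add(SZ, Z), add(add(SZ, SSZ), mul(Z, Z)))))))))
  →31  S(S(S(S(S(S(mul(S(add(Z, Z)), add(add(SZ, SSZ), mul(Z, Z)))))))))
  →32  S(S(S(S(S(S(add(add(add(SZ, SSZ), mul(Z, Z)), mul(add(Z, Z), add(add(SZ, SSZ), mul(Z, Z))))))))))
  →33  S(S(S(S(S(S(add(add(S(add(Z, SSZ)), mul(Z, Z)), mul(add(Z, Z), add(add(SZ, SSZ), mul(Z, Z))))))))))
  →34  S(S(S(S(S(S(add(S(add(add(Z, SSZ), mul(Z, Z))), mul(add(Z, Z), add(add(SZ, SSZ), mul(Z, Z))))))))))
  →35  S(S(S(S(S(S(S(add(add(add(Z, SSZ), mul(Z, Z)), mul(add(Z, Z), add(add(SZ, SSZ), mul(Z, Z)))))))))))
  →36  S(S(S(S(S(S(S(add(add(SSZ, mul(Z, Z)), mul(add(Z, Z), add(add(SZ, SSZ), mul(Z, Z)))))))))))
  →37  S(S(S(S(S(S(S(add(S(add(SZ, mul(Z, Z))), mul(add(Z, Z), add(add(SZ, SSZ), mul(Z, Z)))))))))))
  →38  S(S(S(S(S(S(S(S(add(add(SZ, mul(Z, Z)), mul(add(Z, Z), add(add(SZ, SSZ), mul(Z, Z))))))))))))
  →39  S(S(S(S(S(S(S(S(add(S(add(Z, mul(Z, Z))), mul(add(Z, Z), add(add(SZ, SSZ), mul(Z, Z))))))))))))
  →40  S(S(S(S(S(S(S(S(S(add(add(Z, mul(Z, Z)), mul(add(Z, Z), add(add(SZ, SSZ), mul(Z, Z)))))))))))))
  →41  S(S(S(S(S(S(S(S(S(add(mul(Z, Z), mul(add(Z, Z), add(add(SZ, SSZ), mul(Z, Z)))))))))))))
  →42  S(S(S(S(S(S(S(S(S(add(Z, mul(add(Z, Z), add(add(SZ, SSZ), mul(Z, Z)))))))))))))
  →43  S(S(S(S(S(S(S(S(S(mul(add(Z, Z), add(add(SZ, SSZ), mul(Z, Z))))))))))))
  →44  S(S(S(S(S(S(S(S(S(mul(Z, add(add(SZ, SSZ), mul(Z, Z))))))))))))
  →45  S^9(Z)

Term B:
  start: add(mul(SSSZ, SSSZ), add(Z, Z))
  →1  add(add(SSSZ, mul(SSZ, SSSZ)), add(Z, Z))
  →2  add(S(add(SSZ, mul(SSZ, SSSZ))), add(Z, Z))
  →3  S(add(add(SSZ, mul(SSZ, SSSZ)), add(Z, Z)))
  →4  S(add(S(add(SZ, mul(SSZ, SSSZ))), add(Z, Z)))
  →5  S(S(add(add(SZ, mul(SSZ, SSSZ)), add(Z, Z))))
  →6  S(S(add(S(add(Z, mul(SSZ, SSSZ))), add(Z, Z))))
  →7  S(S(S(add(add(Z, mul(SSZ, SSSZ)), add(Z, Z)))))
  →8  S(S(S(add(mul(SSZ, SSSZ), add(Z, Z)))))
  →9  S(S(S(add(add(SSSZ, mul(SZ, SSSZ)), add(Z, Z)))))
  →10  S(S(S(add(S(add(SSZ, mul(SZ, SSSZ))), add(Z, Z)))))
  →11  S(S(S(S(add(add(SSZ, mul(SZ, SSSZ)), add(Z, Z))))))
  →12  S(S(S(S(add(S(add(SZ, mul(SZ, SSSZ))), add(Z, Z))))))
  →13  S(S(S(S(S(add(add(SZ, mul(SZ, SSSZ)), add(Z, Z)))))))
  →14  S(S(S(S(S(add(S(add(Z, mul(SZ, SSSZ))), add(Z, Z)))))))
  →15  S(S(S(S(S(S(add(add(Z, mul(SZ, SSSZ)), add(Z, Z))))))))
  →16  S(S(S(S(S(S(add(mul(SZ, SSSZ), add(Z, Z))))))))
  →17  S(S(S(S(S(S(add(add(SSSZ, mul(Z, SSSZ)), add(Z, Z))))))))
  →18  S(S(S(S(S(S(add(S(add(SSZ, mul(Z, SSSZ))), add(Z, Z))))))))
  →19  S(S(S(S(S(S(S(add(add(SSZ, mul(Z, SSSZ)), add(Z, Z)))))))))
  →20  S(S(S(S(S(S(S(add(S(add(SZ, mul(Z, SSSZ))), add(Z, Z)))))))))
  →21  S(S(S(S(S(S(S(S(add(add(SZ, mul(Z, SSSZ)), add(Z, Z))))))))))
  →22  S(S(S(S(S(S(S(S(add(S(add(Z, mul(Z, SSSZ))), add(Z, Z))))))))))
  →23  S(S(S(S(S(S(S(S(S(add(add(Z, mul(Z, SSSZ)), add(Z, Z)))))))))))
  →24  S(S(S(S(S(S(S(S(S(add(mul(Z, SSSZ), add(Z, Z)))))))))))
  →25  S(S(S(S(S(S(S(S(S(add(Z, add(Z, Z)))))))))))
  →26  S(S(S(S(S(S(S(S(S(add(Z, Z))))))))))
  →27  S^9(Z)

Answer: SAME — A ⇓ S^9(Z), B ⇓ S^9(Z)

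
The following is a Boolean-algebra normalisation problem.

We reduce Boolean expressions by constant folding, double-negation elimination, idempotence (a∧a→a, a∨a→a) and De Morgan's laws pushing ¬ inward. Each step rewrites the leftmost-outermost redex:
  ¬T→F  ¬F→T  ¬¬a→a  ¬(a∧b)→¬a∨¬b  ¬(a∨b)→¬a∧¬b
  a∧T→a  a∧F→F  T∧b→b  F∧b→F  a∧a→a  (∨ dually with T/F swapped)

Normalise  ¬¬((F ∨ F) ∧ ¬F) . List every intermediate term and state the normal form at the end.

  start: ¬¬((F ∨ F) ∧ ¬F)
  →1  (F ∨ F) ∧ ¬F
  →2  F ∧ ¬F
  →3  F

Answer: normal form = F  (in 3 steps)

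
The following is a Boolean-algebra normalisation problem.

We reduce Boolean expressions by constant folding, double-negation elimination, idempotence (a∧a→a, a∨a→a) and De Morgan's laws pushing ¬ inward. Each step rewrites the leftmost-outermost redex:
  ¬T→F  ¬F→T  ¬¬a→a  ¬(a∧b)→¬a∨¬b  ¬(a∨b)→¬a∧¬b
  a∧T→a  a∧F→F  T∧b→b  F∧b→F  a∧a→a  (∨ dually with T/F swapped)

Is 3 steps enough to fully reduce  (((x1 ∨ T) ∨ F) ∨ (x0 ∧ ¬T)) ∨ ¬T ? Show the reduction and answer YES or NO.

  start: (((x1 ∨ T) ∨ F) ∨ (x0 ∧ ¬T)) ∨ ¬T
  step 1: ((x1 ∨ T) ∨ (x0 ∧ ¬T)) ∨ ¬T
  step 2: (T ∨ (x0 ∧ ¬T)) ∨ ¬T
  step 3: T ∨ ¬T

Answer: NO — after 3 steps the term is T ∨ ¬T, not yet normal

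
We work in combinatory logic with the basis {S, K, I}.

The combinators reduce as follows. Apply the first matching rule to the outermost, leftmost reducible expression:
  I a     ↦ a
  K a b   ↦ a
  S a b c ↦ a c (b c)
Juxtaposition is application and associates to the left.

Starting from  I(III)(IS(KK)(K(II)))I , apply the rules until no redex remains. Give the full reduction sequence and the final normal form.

  start: I(III)(IS(KK)(K(II)))I
  step 1: III(IS(KK)(K(II)))I
  step 2: II(IS(KK)(K(II)))I
  step 3: I(IS(KK)(K(II)))I
  step 4: IS(KK)(K(II))I
  step 5: S(KK)(K(II))I
  step 6: KKI(K(II)I)
  step 7: K(K(II)I)
  step 8: K(II)
  step 9: KI

Answer: normal form = KI  (in 9 steps)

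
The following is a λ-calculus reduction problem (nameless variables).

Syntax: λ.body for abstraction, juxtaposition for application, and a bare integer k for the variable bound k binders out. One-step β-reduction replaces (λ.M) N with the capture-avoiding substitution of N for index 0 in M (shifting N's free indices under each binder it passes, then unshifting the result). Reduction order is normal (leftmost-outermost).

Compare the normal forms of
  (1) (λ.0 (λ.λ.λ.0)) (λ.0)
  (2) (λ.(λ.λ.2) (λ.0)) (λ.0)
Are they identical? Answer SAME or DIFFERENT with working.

Answer: DIFFERENT — A ⇓ λ.λ.λ.0, B ⇓ λ.λ.0

Working:
Term A:
  start: (λ.0 (λ.λ.λ.0)) (λ.0)
  →1  (λ.0) (λ.λ.λ.0)
  →2  λ.λ.λ.0

Term B:
  start: (λ.(λ.λ.2) (λ.0)) (λ.0)
  →1  (λ.λ.λ.0) (λ.0)
  →2  λ.λ.0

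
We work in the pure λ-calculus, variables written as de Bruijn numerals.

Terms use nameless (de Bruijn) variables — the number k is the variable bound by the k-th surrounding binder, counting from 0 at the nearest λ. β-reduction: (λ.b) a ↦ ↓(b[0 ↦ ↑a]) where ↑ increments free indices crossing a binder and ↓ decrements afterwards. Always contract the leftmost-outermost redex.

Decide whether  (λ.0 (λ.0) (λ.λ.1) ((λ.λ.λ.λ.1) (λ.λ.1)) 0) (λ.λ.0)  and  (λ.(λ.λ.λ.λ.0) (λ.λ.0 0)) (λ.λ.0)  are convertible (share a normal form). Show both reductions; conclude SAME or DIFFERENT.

Answer: DIFFERENT — A ⇓ λ.λ.λ.1, B ⇓ λ.λ.λ.0

Derivation:
Term A:
  start: (λ.0 (λ.0) (λ.λ.1) ((λ.λ.λ.λ.1) (λ.λ.1)) 0) (λ.λ.0)
  step 1: (λ.λ.0) (λ.0) (λ.λ.1) ((λ.λ.λ.λ.1) (λ.λ.1)) (λ.λ.0)
  step 2: (λ.0) (λ.λ.1) ((λ.λ.λ.λ.1) (λ.λ.1)) (λ.λ.0)
  step 3: (λ.λ.1) ((λ.λ.λ.λ.1) (λ.λ.1)) (λ.λ.0)
  step 4: (λ.(λ.λ.λ.λ.1) (λ.λ.1)) (λ.λ.0)
  step 5: (λ.λ.λ.λ.1) (λ.λ.1)
  step 6: λ.λ.λ.1

Term B:
  start: (λ.(λ.λ.λ.λ.0) (λ.λ.0 0)) (λ.λ.0)
  step 1: (λ.λ.λ.λ.0) (λ.λ.0 0)
  step 2: λ.λ.λ.0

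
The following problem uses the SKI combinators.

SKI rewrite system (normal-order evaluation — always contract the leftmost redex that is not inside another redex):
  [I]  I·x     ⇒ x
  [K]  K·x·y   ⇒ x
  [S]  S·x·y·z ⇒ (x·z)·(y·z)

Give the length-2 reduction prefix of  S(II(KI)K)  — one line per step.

  start: S(II(KI)K)
  →1  S(I(KI)K)
  →2  S(KIK)

Answer: after 2 steps: S(KIK)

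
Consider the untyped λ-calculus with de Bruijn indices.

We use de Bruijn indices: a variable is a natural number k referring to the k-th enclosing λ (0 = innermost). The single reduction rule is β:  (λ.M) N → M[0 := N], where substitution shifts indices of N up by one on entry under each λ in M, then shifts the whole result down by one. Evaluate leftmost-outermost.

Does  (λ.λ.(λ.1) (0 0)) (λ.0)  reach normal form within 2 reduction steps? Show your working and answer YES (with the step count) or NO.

Answer: YES — reaches normal form λ.0 in 2 ≤ 2 steps

Reduction:
  start: (λ.λ.(λ.1) (0 0)) (λ.0)
  →1  λ.(λ.1) (0 0)
  →2  λ.0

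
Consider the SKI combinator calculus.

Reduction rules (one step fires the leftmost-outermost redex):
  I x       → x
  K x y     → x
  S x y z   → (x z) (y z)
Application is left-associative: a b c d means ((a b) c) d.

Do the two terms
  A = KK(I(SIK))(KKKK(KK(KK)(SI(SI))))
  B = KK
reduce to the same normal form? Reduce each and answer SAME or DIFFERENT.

Term A:
  start: KK(I(SIK))(KKKK(KK(KK)(SI(SI))))
  [1] K(KKKK(KK(KK)(SI(SI))))
  [2] K(KK(KK(KK)(SI(SI))))
  [3] KK

Term B:
  start: KK

Answer: SAME — A ⇓ KK, B ⇓ KK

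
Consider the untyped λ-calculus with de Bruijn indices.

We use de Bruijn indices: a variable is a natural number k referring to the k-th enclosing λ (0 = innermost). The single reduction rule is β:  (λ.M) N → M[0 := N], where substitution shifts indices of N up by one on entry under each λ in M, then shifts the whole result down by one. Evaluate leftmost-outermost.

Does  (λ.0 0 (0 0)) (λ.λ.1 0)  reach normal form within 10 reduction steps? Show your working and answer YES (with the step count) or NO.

  start: (λ.0 0 (0 0)) (λ.λ.1 0)
  step 1: (λ.λ.1 0) (λ.λ.1 0) ((λ.λ.1 0) (λ.λ.1 0))
  step 2: (λ.(λ.λ.1 0) 0) ((λ.λ.1 0) (λ.λ.1 0))
  step 3: (λ.λ.1 0) ((λ.λ.1 0) (λ.λ.1 0))
  step 4: λ.(λ.λ.1 0) (λ.λ.1 0) 0
  step 5: λ.(λ.(λ.λ.1 0) 0) 0
  step 6: λ.(λ.λ.1 0) 0
  step 7: λ.λ.1 0

Answer: YES — reaches normal form λ.λ.1 0 in 7 ≤ 10 steps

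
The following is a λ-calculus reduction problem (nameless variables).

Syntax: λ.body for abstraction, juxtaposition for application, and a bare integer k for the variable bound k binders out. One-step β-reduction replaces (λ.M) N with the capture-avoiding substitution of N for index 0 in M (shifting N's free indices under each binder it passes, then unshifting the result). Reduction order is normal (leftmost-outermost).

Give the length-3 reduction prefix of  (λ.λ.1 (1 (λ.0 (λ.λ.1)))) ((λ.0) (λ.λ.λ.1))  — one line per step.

Answer: after 3 steps: λ.λ.λ.1

Derivation:
  start: (λ.λ.1 (1 (λ.0 (λ.λ.1)))) ((λ.0) (λ.λ.λ.1))
  [1] λ.(λ.0) (λ.λ.λ.1) ((λ.0) (λ.λ.λ.1) (λ.0 (λ.λ.1)))
  [2] λ.(λ.λ.λ.1) ((λ.0) (λ.λ.λ.1) (λ.0 (λ.λ.1)))
  [3] λ.λ.λ.1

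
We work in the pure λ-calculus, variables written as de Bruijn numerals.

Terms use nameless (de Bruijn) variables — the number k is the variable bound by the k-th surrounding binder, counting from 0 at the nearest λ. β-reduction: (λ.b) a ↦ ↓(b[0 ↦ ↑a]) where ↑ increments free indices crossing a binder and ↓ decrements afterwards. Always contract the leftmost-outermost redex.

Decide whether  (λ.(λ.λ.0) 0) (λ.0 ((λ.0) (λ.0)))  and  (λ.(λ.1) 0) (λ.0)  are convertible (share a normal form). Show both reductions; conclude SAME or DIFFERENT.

Term A:
  start: (λ.(λ.λ.0) 0) (λ.0 ((λ.0) (λ.0)))
  →1  (λ.λ.0) (λ.0 ((λ.0) (λ.0)))
  →2  λ.0

Term B:
  start: (λ.(λ.1) 0) (λ.0)
  →1  (λ.λ.0) (λ.0)
  →2  λ.0

Answer: SAME — A ⇓ λ.0, B ⇓ λ.0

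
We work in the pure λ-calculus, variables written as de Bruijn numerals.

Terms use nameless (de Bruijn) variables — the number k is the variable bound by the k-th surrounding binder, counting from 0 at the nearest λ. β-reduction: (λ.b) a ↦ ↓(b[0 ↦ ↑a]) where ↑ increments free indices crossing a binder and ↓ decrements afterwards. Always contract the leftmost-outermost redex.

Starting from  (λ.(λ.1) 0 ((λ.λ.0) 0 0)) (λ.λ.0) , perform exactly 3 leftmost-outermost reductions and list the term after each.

Answer: after 3 steps: λ.0

Working:
  start: (λ.(λ.1) 0 ((λ.λ.0) 0 0)) (λ.λ.0)
  →1  (λ.λ.λ.0) (λ.λ.0) ((λ.λ.0) (λ.λ.0) (λ.λ.0))
  →2  (λ.λ.0) ((λ.λ.0) (λ.λ.0) (λ.λ.0))
  →3  λ.0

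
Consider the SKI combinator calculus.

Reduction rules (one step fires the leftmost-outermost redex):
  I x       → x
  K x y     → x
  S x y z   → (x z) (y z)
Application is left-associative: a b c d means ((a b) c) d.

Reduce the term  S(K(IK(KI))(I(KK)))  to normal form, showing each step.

  start: S(K(IK(KI))(I(KK)))
  [1] S(IK(KI))
  [2] S(K(KI))

Answer: normal form = S(K(KI))  (in 2 steps)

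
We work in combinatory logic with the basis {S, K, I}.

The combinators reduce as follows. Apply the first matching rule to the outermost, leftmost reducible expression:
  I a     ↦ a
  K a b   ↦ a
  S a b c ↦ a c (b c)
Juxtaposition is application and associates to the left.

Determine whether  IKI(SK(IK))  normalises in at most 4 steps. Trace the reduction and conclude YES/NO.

  start: IKI(SK(IK))
  [1] KI(SK(IK))
  [2] I

Answer: YES — reaches normal form I in 2 ≤ 4 steps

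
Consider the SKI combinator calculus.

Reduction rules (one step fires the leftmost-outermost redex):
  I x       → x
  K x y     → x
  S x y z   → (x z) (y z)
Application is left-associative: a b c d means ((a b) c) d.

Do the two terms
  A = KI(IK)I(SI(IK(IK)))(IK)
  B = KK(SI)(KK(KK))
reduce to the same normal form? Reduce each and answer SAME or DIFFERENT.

Answer: SAME — A ⇓ KK, B ⇓ KK

Working:
Term A:
  start: KI(IK)I(SI(IK(IK)))(IK)
  step 1: II(SI(IK(IK)))(IK)
  step 2: I(SI(IK(IK)))(IK)
  step 3: SI(IK(IK))(IK)
  step 4: I(IK)(IK(IK)(IK))
  step 5: IK(IK(IK)(IK))
  step 6: K(IK(IK)(IK))
  step 7: K(K(IK)(IK))
  step 8: K(IK)
  step 9: KK

Term B:
  start: KK(SI)(KK(KK))
  step 1: K(KK(KK))
  step 2: KK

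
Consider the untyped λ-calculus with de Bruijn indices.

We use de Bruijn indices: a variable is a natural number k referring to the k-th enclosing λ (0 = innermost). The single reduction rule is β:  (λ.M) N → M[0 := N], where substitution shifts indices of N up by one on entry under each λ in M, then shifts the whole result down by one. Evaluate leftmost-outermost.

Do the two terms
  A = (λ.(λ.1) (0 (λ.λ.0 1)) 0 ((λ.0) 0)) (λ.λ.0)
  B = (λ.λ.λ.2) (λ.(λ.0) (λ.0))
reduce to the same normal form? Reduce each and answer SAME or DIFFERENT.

Term A:
  start: (λ.(λ.1) (0 (λ.λ.0 1)) 0 ((λ.0) 0)) (λ.λ.0)
  [1] (λ.λ.λ.0) ((λ.λ.0) (λ.λ.0 1)) (λ.λ.0) ((λ.0) (λ.λ.0))
  [2] (λ.λ.0) (λ.λ.0) ((λ.0) (λ.λ.0))
  [3] (λ.0) ((λ.0) (λ.λ.0))
  [4] (λ.0) (λ.λ.0)
  [5] λ.λ.0

Term B:
  start: (λ.λ.λ.2) (λ.(λ.0) (λ.0))
  [1] λ.λ.λ.(λ.0) (λ.0)
  [2] λ.λ.λ.λ.0

Answer: DIFFERENT — A ⇓ λ.λ.0, B ⇓ λ.λ.λ.λ.0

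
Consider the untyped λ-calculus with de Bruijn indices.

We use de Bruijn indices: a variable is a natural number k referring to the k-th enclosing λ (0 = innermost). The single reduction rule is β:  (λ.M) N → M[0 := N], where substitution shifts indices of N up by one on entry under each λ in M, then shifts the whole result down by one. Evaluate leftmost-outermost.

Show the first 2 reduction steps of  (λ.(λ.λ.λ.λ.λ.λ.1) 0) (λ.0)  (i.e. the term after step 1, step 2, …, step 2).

  start: (λ.(λ.λ.λ.λ.λ.λ.1) 0) (λ.0)
  step 1: (λ.λ.λ.λ.λ.λ.1) (λ.0)
  step 2: λ.λ.λ.λ.λ.1

Answer: after 2 steps: λ.λ.λ.λ.λ.1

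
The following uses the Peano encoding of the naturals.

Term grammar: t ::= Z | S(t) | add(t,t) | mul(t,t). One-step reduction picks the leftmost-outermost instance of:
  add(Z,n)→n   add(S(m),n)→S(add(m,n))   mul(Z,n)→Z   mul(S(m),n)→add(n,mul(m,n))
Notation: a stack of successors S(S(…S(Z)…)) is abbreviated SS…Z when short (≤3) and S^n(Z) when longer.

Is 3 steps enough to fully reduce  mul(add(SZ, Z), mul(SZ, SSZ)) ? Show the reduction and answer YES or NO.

Answer: NO — after 3 steps the term is add(add(SSZ, mul(Z, SSZ)), mul(add(Z, Z), mul(SZ, SSZ))), not yet normal

Reduction:
  start: mul(add(SZ, Z), mul(SZ, SSZ))
  step 1: mul(S(add(Z, Z)), mul(SZ, SSZ))
  step 2: add(mul(SZ, SSZ), mul(add(Z, Z), mul(SZ, SSZ)))
  step 3: add(add(SSZ, mul(Z, SSZ)), mul(add(Z, Z), mul(SZ, SSZ)))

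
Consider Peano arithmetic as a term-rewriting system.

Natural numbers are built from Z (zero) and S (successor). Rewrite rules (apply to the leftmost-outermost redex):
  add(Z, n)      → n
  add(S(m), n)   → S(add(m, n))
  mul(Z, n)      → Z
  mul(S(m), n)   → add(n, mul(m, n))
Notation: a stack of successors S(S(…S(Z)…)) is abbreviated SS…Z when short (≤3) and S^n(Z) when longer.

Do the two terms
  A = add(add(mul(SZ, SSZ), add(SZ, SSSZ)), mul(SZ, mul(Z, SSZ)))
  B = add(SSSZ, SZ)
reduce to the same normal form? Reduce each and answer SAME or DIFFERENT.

Term A:
  start: add(add(mul(SZ, SSZ), add(SZ, SSSZ)), mul(SZ, mul(Z, SSZ)))
  →1  add(add(add(SSZ, mul(Z, SSZ)), add(SZ, SSSZ)), mul(SZ, mul(Z, SSZ)))
  →2  add(add(S(add(SZ, mul(Z, SSZ))), add(SZ, SSSZ)), mul(SZ, mul(Z, SSZ)))
  →3  add(S(add(add(SZ, mul(Z, SSZ)), add(SZ, SSSZ))), mul(SZ, mul(Z, SSZ)))
  →4  S(add(add(add(SZ, mul(Z, SSZ)), add(SZ, SSSZ)), mul(SZ, mul(Z, SSZ))))
  →5  S(add(add(S(add(Z, mul(Z, SSZ))), add(SZ, SSSZ)), mul(SZ, mul(Z, SSZ))))
  →6  S(add(S(add(add(Z, mul(Z, SSZ)), add(SZ, SSSZ))), mul(SZ, mul(Z, SSZ))))
  →7  S(S(add(add(add(Z, mul(Z, SSZ)), add(SZ, SSSZ)), mul(SZ, mul(Z, SSZ)))))
  →8  S(S(add(add(mul(Z, SSZ), add(SZ, SSSZ)), mul(SZ, mul(Z, SSZ)))))
  →9  S(S(add(add(Z, add(SZ, SSSZ)), mul(SZ, mul(Z, SSZ)))))
  →10  S(S(add(add(SZ, SSSZ), mul(SZ, mul(Z, SSZ)))))
  →11  S(S(add(S(add(Z, SSSZ)), mul(SZ, mul(Z, SSZ)))))
  →12  S(S(S(add(add(Z, SSSZ), mul(SZ, mul(Z, SSZ))))))
  →13  S(S(S(add(SSSZ, mul(SZ, mul(Z, SSZ))))))
  →14  S(S(S(S(add(SSZ, mul(SZ, mul(Z, SSZ)))))))
  →15  S(S(S(S(S(add(SZ, mul(SZ, mul(Z, SSZ))))))))
  →16  S(S(S(S(S(S(add(Z, mul(SZ, mul(Z, SSZ)))))))))
  →17  S(S(S(S(S(S(mul(SZ, mul(Z, SSZ))))))))
  →18  S(S(S(S(S(S(add(mul(Z, SSZ), mul(Z, mul(Z, SSZ)))))))))
  →19  S(S(S(S(S(S(add(Z, mul(Z, mul(Z, SSZ)))))))))
  →20  S(S(S(S(S(S(mul(Z, mul(Z, SSZ))))))))
  →21  S^6(Z)

Term B:
  start: add(SSSZ, SZ)
  →1  S(add(SSZ, SZ))
  →2  S(S(add(SZ, SZ)))
  →3  S(S(S(add(Z, SZ))))
  →4  S^4(Z)

Answer: DIFFERENT — A ⇓ S^6(Z), B ⇓ S^4(Z)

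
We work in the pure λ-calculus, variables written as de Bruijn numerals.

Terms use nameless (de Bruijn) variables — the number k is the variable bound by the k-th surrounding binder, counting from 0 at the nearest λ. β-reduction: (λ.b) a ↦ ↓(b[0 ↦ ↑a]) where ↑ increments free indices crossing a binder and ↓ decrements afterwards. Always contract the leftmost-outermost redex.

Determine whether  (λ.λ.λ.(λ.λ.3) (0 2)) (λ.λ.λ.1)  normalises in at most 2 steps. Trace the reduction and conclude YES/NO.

Answer: YES — reaches normal form λ.λ.λ.2 in 2 ≤ 2 steps

Working:
  start: (λ.λ.λ.(λ.λ.3) (0 2)) (λ.λ.λ.1)
  →1  λ.λ.(λ.λ.3) (0 (λ.λ.λ.1))
  →2  λ.λ.λ.2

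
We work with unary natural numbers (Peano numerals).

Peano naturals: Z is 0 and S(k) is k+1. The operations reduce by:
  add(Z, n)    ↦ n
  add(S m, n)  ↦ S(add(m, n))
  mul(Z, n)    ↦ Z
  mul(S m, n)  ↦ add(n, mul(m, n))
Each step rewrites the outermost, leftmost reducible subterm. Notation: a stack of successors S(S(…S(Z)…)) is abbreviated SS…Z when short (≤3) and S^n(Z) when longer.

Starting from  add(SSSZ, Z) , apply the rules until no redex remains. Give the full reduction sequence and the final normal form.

Answer: normal form = SSSZ  (in 4 steps)

Reduction:
  start: add(SSSZ, Z)
  [1] S(add(SSZ, Z))
  [2] S(S(add(SZ, Z)))
  [3] S(S(S(add(Z, Z))))
  [4] SSSZ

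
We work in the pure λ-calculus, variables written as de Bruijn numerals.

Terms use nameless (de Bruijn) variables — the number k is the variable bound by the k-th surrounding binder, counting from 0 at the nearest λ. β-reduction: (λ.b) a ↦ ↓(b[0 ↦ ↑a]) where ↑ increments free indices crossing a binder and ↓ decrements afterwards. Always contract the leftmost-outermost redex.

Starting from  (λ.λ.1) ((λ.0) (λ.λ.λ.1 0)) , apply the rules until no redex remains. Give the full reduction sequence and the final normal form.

  start: (λ.λ.1) ((λ.0) (λ.λ.λ.1 0))
  →1  λ.(λ.0) (λ.λ.λ.1 0)
  →2  λ.λ.λ.λ.1 0

Answer: normal form = λ.λ.λ.λ.1 0  (in 2 steps)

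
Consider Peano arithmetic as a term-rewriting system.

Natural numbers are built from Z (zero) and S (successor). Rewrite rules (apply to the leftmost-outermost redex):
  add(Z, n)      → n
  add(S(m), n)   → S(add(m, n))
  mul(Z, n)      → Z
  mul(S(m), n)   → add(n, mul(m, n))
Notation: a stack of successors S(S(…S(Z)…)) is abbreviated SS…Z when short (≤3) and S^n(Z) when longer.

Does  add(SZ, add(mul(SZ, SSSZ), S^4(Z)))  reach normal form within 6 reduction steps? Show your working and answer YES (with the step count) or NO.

  start: add(SZ, add(mul(SZ, SSSZ), S^4(Z)))
  [1] S(add(Z, add(mul(SZ, SSSZ), S^4(Z))))
  [2] S(add(mul(SZ, SSSZ), S^4(Z)))
  [3] S(add(add(SSSZ, mul(Z, SSSZ)), S^4(Z)))
  [4] S(add(S(add(SSZ, mul(Z, SSSZ))), S^4(Z)))
  [5] S(S(add(add(SSZ, mul(Z, SSSZ)), S^4(Z))))
  [6] S(S(add(S(add(SZ, mul(Z, SSSZ))), S^4(Z))))

Answer: NO — after 6 steps the term is S(S(add(S(add(SZ, mul(Z, SSSZ))), S^4(Z)))), not yet normal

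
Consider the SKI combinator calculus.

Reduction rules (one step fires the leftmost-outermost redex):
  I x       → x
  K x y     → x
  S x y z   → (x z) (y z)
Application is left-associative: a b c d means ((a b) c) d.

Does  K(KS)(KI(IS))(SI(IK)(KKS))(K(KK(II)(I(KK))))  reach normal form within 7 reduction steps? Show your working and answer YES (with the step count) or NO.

  start: K(KS)(KI(IS))(SI(IK)(KKS))(K(KK(II)(I(KK))))
  [1] KS(SI(IK)(KKS))(K(KK(II)(I(KK))))
  [2] S(K(KK(II)(I(KK))))
  [3] S(K(K(I(KK))))
  [4] S(K(K(KK)))

Answer: YES — reaches normal form S(K(K(KK))) in 4 ≤ 7 steps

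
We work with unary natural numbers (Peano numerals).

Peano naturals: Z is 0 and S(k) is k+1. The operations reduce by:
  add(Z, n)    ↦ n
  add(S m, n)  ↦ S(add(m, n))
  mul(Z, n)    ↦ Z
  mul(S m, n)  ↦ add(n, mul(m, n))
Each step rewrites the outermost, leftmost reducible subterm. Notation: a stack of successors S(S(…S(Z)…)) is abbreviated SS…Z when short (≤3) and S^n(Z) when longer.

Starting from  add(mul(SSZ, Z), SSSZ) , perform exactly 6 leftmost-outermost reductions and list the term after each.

  start: add(mul(SSZ, Z), SSSZ)
  [1] add(add(Z, mul(SZ, Z)), SSSZ)
  [2] add(mul(SZ, Z), SSSZ)
  [3] add(add(Z, mul(Z, Z)), SSSZ)
  [4] add(mul(Z, Z), SSSZ)
  [5] add(Z, SSSZ)
  [6] SSSZ

Answer: after 6 steps: SSSZ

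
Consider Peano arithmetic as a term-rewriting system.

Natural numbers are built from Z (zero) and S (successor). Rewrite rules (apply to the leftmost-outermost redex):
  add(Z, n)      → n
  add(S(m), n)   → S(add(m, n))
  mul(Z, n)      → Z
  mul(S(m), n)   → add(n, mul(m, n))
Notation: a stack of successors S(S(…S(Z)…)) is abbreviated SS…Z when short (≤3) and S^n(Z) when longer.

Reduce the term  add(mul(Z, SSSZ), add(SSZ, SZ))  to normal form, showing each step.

Answer: normal form = SSSZ  (in 5 steps)

Working:
  start: add(mul(Z, SSSZ), add(SSZ, SZ))
  [1] add(Z, add(SSZ, SZ))
  [2] add(SSZ, SZ)
  [3] S(add(SZ, SZ))
  [4] S(S(add(Z, SZ)))
  [5] SSSZ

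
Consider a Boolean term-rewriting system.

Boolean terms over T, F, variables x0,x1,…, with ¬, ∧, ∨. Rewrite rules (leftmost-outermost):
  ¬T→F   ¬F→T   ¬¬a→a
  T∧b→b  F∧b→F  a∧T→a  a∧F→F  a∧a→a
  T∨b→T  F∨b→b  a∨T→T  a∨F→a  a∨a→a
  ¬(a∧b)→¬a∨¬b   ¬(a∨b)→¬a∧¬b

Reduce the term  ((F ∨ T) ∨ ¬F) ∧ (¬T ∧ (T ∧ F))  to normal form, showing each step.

Answer: normal form = F  (in 5 steps)

Reduction:
  start: ((F ∨ T) ∨ ¬F) ∧ (¬T ∧ (T ∧ F))
  step 1: (T ∨ ¬F) ∧ (¬T ∧ (T ∧ F))
  step 2: T ∧ (¬T ∧ (T ∧ F))
  step 3: ¬T ∧ (T ∧ F)
  step 4: F ∧ (T ∧ F)
  step 5: F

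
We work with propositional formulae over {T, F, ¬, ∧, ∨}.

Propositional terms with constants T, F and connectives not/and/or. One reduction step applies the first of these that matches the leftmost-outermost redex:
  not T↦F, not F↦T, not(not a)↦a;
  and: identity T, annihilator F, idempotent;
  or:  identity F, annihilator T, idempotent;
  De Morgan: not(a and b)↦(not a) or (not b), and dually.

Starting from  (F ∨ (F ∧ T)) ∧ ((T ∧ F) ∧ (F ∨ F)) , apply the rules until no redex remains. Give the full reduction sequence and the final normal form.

  start: (F ∨ (F ∧ T)) ∧ ((T ∧ F) ∧ (F ∨ F))
  →1  (F ∧ T) ∧ ((T ∧ F) ∧ (F ∨ F))
  →2  F ∧ ((T ∧ F) ∧ (F ∨ F))
  →3  F

Answer: normal form = F  (in 3 steps)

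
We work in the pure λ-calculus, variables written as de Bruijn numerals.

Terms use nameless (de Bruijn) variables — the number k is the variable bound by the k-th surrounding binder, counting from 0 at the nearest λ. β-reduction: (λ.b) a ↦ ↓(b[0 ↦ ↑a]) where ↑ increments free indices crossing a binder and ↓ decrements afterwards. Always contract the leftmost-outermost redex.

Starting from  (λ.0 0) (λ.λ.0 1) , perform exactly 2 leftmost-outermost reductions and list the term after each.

Answer: after 2 steps: λ.0 (λ.λ.0 1)

Derivation:
  start: (λ.0 0) (λ.λ.0 1)
  →1  (λ.λ.0 1) (λ.λ.0 1)
  →2  λ.0 (λ.λ.0 1)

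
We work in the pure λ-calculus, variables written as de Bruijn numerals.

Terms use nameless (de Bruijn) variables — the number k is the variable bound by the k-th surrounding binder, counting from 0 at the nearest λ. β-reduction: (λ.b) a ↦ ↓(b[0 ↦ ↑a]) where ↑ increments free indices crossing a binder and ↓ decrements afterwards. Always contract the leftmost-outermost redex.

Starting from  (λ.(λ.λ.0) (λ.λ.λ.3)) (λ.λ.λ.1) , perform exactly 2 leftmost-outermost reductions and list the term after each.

  start: (λ.(λ.λ.0) (λ.λ.λ.3)) (λ.λ.λ.1)
  step 1: (λ.λ.0) (λ.λ.λ.λ.λ.λ.1)
  step 2: λ.0

Answer: after 2 steps: λ.0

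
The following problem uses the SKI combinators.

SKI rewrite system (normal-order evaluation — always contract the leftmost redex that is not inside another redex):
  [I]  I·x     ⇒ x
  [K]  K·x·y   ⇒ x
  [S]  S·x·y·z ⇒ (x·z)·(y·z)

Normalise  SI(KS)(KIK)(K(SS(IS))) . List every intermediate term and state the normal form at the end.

  start: SI(KS)(KIK)(K(SS(IS)))
  →1  I(KIK)(KS(KIK))(K(SS(IS)))
  →2  KIK(KS(KIK))(K(SS(IS)))
  →3  I(KS(KIK))(K(SS(IS)))
  →4  KS(KIK)(K(SS(IS)))
  →5  S(K(SS(IS)))
  →6  S(K(SSS))

Answer: normal form = S(K(SSS))  (in 6 steps)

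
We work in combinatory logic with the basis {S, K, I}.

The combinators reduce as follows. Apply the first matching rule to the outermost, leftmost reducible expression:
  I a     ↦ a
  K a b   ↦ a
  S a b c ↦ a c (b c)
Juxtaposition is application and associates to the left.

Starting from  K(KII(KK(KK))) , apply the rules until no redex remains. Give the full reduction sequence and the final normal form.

  start: K(KII(KK(KK)))
  step 1: K(I(KK(KK)))
  step 2: K(KK(KK))
  step 3: KK

Answer: normal form = KK  (in 3 steps)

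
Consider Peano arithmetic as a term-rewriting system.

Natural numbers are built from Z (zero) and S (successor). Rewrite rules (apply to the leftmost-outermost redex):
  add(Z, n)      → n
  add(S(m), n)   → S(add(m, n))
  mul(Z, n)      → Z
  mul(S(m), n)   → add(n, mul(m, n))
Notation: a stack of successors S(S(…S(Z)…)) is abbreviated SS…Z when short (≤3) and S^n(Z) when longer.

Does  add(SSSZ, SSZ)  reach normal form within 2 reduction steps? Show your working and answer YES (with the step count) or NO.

Answer: NO — after 2 steps the term is S(S(add(SZ, SSZ))), not yet normal

Reduction:
  start: add(SSSZ, SSZ)
  step 1: S(add(SSZ, SSZ))
  step 2: S(S(add(SZ, SSZ)))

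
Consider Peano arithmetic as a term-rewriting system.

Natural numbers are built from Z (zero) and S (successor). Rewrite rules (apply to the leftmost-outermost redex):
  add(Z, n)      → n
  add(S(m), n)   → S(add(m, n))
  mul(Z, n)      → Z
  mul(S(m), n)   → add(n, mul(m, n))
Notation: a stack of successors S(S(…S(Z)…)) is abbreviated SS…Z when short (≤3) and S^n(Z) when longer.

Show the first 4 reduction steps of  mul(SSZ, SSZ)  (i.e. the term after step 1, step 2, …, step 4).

Answer: after 4 steps: S(S(mul(SZ, SSZ)))

Reduction:
  start: mul(SSZ, SSZ)
  step 1: add(SSZ, mul(SZ, SSZ))
  step 2: S(add(SZ, mul(SZ, SSZ)))
  step 3: S(S(add(Z, mul(SZ, SSZ))))
  step 4: S(S(mul(SZ, SSZ)))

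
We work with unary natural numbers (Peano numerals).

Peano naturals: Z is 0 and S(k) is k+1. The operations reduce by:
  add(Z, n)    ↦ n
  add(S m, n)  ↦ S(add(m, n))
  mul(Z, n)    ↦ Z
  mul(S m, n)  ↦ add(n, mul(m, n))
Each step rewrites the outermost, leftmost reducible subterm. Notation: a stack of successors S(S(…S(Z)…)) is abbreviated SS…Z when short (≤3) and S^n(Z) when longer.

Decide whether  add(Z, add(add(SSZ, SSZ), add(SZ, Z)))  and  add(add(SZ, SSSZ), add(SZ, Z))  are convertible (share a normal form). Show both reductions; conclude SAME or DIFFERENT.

Answer: SAME — A ⇓ S^5(Z), B ⇓ S^5(Z)

Working:
Term A:
  start: add(Z, add(add(SSZ, SSZ), add(SZ, Z)))
  [1] add(add(SSZ, SSZ), add(SZ, Z))
  [2] add(S(add(SZ, SSZ)), add(SZ, Z))
  [3] S(add(add(SZ, SSZ), add(SZ, Z)))
  [4] S(add(S(add(Z, SSZ)), add(SZ, Z)))
  [5] S(S(add(add(Z, SSZ), add(SZ, Z))))
  [6] S(S(add(SSZ, add(SZ, Z))))
  [7] S(S(S(add(SZ, add(SZ, Z)))))
  [8] S(S(S(S(add(Z, add(SZ, Z))))))
  [9] S(S(S(S(add(SZ, Z)))))
  [10] S(S(S(S(S(add(Z, Z))))))
  [11] S^5(Z)

Term B:
  start: add(add(SZ, SSSZ), add(SZ, Z))
  [1] add(S(add(Z, SSSZ)), add(SZ, Z))
  [2] S(add(add(Z, SSSZ), add(SZ, Z)))
  [3] S(add(SSSZ, add(SZ, Z)))
  [4] S(S(add(SSZ, add(SZ, Z))))
  [5] S(S(S(add(SZ, add(SZ, Z)))))
  [6] S(S(S(S(add(Z, add(SZ, Z))))))
  [7] S(S(S(S(add(SZ, Z)))))
  [8] S(S(S(S(S(add(Z, Z))))))
  [9] S^5(Z)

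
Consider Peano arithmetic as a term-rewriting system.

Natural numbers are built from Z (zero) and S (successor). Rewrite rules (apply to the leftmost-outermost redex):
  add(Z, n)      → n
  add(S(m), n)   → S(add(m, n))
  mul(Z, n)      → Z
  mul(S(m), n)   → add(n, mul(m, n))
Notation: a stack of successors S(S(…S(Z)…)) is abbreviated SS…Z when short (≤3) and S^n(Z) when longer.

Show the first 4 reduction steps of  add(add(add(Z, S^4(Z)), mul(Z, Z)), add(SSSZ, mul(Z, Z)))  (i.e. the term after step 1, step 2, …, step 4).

Answer: after 4 steps: S(add(S(add(SSZ, mul(Z, Z))), add(SSSZ, mul(Z, Z))))

Derivation:
  start: add(add(add(Z, S^4(Z)), mul(Z, Z)), add(SSSZ, mul(Z, Z)))
  →1  add(add(S^4(Z), mul(Z, Z)), add(SSSZ, mul(Z, Z)))
  →2  add(S(add(SSSZ, mul(Z, Z))), add(SSSZ, mul(Z, Z)))
  →3  S(add(add(SSSZ, mul(Z, Z)), add(SSSZ, mul(Z, Z))))
  →4  S(add(S(add(SSZ, mul(Z, Z))), add(SSSZ, mul(Z, Z))))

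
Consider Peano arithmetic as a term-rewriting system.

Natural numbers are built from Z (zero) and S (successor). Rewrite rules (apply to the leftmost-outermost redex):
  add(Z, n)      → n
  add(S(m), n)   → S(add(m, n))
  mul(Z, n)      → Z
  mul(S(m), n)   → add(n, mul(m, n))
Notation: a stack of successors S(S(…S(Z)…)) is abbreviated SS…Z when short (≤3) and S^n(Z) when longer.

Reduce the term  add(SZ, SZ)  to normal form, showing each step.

  start: add(SZ, SZ)
  step 1: S(add(Z, SZ))
  step 2: SSZ

Answer: normal form = SSZ  (in 2 steps)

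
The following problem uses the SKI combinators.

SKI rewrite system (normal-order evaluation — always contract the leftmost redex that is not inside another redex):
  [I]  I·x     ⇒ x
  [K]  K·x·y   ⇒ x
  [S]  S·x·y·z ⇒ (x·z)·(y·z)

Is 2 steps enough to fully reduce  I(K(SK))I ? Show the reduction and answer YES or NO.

  start: I(K(SK))I
  →1  K(SK)I
  →2  SK

Answer: YES — reaches normal form SK in 2 ≤ 2 steps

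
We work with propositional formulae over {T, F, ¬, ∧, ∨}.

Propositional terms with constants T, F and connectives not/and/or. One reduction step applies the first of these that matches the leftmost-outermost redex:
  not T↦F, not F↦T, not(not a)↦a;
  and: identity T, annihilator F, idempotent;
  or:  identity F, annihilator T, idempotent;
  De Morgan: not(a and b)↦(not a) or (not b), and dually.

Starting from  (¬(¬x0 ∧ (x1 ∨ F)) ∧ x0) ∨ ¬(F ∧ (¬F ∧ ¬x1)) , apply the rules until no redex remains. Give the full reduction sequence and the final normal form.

  start: (¬(¬x0 ∧ (x1 ∨ F)) ∧ x0) ∨ ¬(F ∧ (¬F ∧ ¬x1))
  →1  ((¬¬x0 ∨ ¬(x1 ∨ F)) ∧ x0) ∨ ¬(F ∧ (¬F ∧ ¬x1))
  →2  ((x0 ∨ ¬(x1 ∨ F)) ∧ x0) ∨ ¬(F ∧ (¬F ∧ ¬x1))
  →3  ((x0 ∨ (¬x1 ∧ ¬F)) ∧ x0) ∨ ¬(F ∧ (¬F ∧ ¬x1))
  →4  ((x0 ∨ (¬x1 ∧ T)) ∧ x0) ∨ ¬(F ∧ (¬F ∧ ¬x1))
  →5  ((x0 ∨ ¬x1) ∧ x0) ∨ ¬(F ∧ (¬F ∧ ¬x1))
  →6  ((x0 ∨ ¬x1) ∧ x0) ∨ (¬F ∨ ¬(¬F ∧ ¬x1))
  →7  ((x0 ∨ ¬x1) ∧ x0) ∨ (T ∨ ¬(¬F ∧ ¬x1))
  →8  ((x0 ∨ ¬x1) ∧ x0) ∨ T
  →9  T

Answer: normal form = T  (in 9 steps)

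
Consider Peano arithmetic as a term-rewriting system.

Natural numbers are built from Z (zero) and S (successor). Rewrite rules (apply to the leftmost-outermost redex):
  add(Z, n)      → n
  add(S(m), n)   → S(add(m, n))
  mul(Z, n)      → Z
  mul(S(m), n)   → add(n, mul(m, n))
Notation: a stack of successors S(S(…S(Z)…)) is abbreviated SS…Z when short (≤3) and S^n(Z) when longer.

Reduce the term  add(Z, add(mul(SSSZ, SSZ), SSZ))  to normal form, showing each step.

  start: add(Z, add(mul(SSSZ, SSZ), SSZ))
  →1  add(mul(SSSZ, SSZ), SSZ)
  →2  add(add(SSZ, mul(SSZ, SSZ)), SSZ)
  →3  add(S(add(SZ, mul(SSZ, SSZ))), SSZ)
  →4  S(add(add(SZ, mul(SSZ, SSZ)), SSZ))
  →5  S(add(S(add(Z, mul(SSZ, SSZ))), SSZ))
  →6  S(S(add(add(Z, mul(SSZ, SSZ)), SSZ)))
  →7  S(S(add(mul(SSZ, SSZ), SSZ)))
  →8  S(S(add(add(SSZ, mul(SZ, SSZ)), SSZ)))
  →9  S(S(add(S(add(SZ, mul(SZ, SSZ))), SSZ)))
  →10  S(S(S(add(add(SZ, mul(SZ, SSZ)), SSZ))))
  →11  S(S(S(add(S(add(Z, mul(SZ, SSZ))), SSZ))))
  →12  S(S(S(S(add(add(Z, mul(SZ, SSZ)), SSZ)))))
  →13  S(S(S(S(add(mul(SZ, SSZ), SSZ)))))
  →14  S(S(S(S(add(add(SSZ, mul(Z, SSZ)), SSZ)))))
  →15  S(S(S(S(add(S(add(SZ, mul(Z, SSZ))), SSZ)))))
  →16  S(S(S(S(S(add(add(SZ, mul(Z, SSZ)), SSZ))))))
  →17  S(S(S(S(S(add(S(add(Z, mul(Z, SSZ))), SSZ))))))
  →18  S(S(S(S(S(S(add(add(Z, mul(Z, SSZ)), SSZ)))))))
  →19  S(S(S(S(S(S(add(mul(Z, SSZ), SSZ)))))))
  →20  S(S(S(S(S(S(add(Z, SSZ)))))))
  →21  S^8(Z)

Answer: normal form = S^8(Z)  (in 21 steps)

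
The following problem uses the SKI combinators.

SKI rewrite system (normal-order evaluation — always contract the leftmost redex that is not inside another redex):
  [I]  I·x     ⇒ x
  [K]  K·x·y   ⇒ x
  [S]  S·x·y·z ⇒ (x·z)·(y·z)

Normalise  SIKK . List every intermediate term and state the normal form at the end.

Answer: normal form = K(KK)  (in 2 steps)

Derivation:
  start: SIKK
  [1] IK(KK)
  [2] K(KK)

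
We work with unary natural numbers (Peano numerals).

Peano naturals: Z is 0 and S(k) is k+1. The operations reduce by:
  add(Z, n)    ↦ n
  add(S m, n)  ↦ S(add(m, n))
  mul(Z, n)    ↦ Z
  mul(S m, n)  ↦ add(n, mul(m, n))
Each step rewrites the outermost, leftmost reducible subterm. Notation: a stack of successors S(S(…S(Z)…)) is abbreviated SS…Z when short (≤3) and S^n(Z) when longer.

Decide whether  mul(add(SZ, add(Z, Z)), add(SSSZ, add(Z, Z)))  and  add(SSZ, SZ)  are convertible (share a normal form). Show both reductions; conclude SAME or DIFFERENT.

Term A:
  start: mul(add(SZ, add(Z, Z)), add(SSSZ, add(Z, Z)))
  →1  mul(S(add(Z, add(Z, Z))), add(SSSZ, add(Z, Z)))
  →2  add(add(SSSZ, add(Z, Z)), mul(add(Z, add(Z, Z)), add(SSSZ, add(Z, Z))))
  →3  add(S(add(SSZ, add(Z, Z))), mul(add(Z, add(Z, Z)), add(SSSZ, add(Z, Z))))
  →4  S(add(add(SSZ, add(Z, Z)), mul(add(Z, add(Z, Z)), add(SSSZ, add(Z, Z)))))
  →5  S(add(S(add(SZ, add(Z, Z))), mul(add(Z, add(Z, Z)), add(SSSZ, add(Z, Z)))))
  →6  S(S(add(add(SZ, add(Z, Z)), mul(add(Z, add(Z, Z)), add(SSSZ, add(Z, Z))))))
  →7  S(S(add(S(add(Z, add(Z, Z))), mul(add(Z, add(Z, Z)), add(SSSZ, add(Z, Z))))))
  →8  S(S(S(add(add(Z, add(Z, Z)), mul(add(Z, add(Z, Z)), add(SSSZ, add(Z, Z)))))))
  →9  S(S(S(add(add(Z, Z), mul(add(Z, add(Z, Z)), add(SSSZ, add(Z, Z)))))))
  →10  S(S(S(add(Z, mul(add(Z, add(Z, Z)), add(SSSZ, add(Z, Z)))))))
  →11  S(S(S(mul(add(Z, add(Z, Z)), add(SSSZ, add(Z, Z))))))
  →12  S(S(S(mul(add(Z, Z), add(SSSZ, add(Z, Z))))))
  →13  S(S(S(mul(Z, add(SSSZ, add(Z, Z))))))
  →14  SSSZ

Term B:
  start: add(SSZ, SZ)
  →1  S(add(SZ, SZ))
  →2  S(S(add(Z, SZ)))
  →3  SSSZ

Answer: SAME — A ⇓ SSSZ, B ⇓ SSSZ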